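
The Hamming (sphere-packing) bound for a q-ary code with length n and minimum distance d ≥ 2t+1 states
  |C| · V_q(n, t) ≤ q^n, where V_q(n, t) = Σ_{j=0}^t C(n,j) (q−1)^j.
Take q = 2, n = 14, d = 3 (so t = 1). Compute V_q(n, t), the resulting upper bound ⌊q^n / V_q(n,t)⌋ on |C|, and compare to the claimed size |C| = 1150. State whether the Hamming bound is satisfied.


V_q(n, t) = 15, q^n = 16384, Hamming bound = 1092, |C| = 1150 > bound (violated).

Step 1: Compute V_q(n, t) = Σ_{j=0}^1 C(n, j) (q−1)^j.
  j = 0: C(14,0)·(1)^0 = 1·1 = 1.
  j = 1: C(14,1)·(1)^1 = 14·1 = 14.
  V_q(n, t) = 1 + 14 = 15.
Step 2: q^n = 2^14 = 16384.
Step 3: Hamming bound ⌊q^n / V_q(n,t)⌋ = ⌊16384/15⌋ = 1092.
Step 4: Compare |C| = 1150 to 1092: violated.
The claimed |C| lies above the Hamming bound, so no 2-ary code of length 14 with d ≥ 3 can have 1150 codewords.


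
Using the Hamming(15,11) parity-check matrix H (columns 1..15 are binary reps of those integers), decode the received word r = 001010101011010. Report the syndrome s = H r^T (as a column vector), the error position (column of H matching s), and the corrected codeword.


s = (0, 0, 0, 1)^T, error position = 1, corrected codeword c = 101010101011010

Compute s = H r^T mod 2 one row at a time:
  s_1 = 0 + 1 + 0 + 1 + 1 + 0 + 1 + 0 = 4 ≡ 0 (mod 2).
  s_2 = 0 + 1 + 0 + 1 + 1 + 0 + 1 + 0 = 4 ≡ 0 (mod 2).
  s_3 = 0 + 1 + 0 + 1 + 0 + 1 + 1 + 0 = 4 ≡ 0 (mod 2).
  s_4 = 0 + 1 + 1 + 1 + 1 + 1 + 0 + 0 = 5 ≡ 1 (mod 2).
s = (0, 0, 0, 1)^T — this equals column 1 of H (binary 0001), so error is at position 1.
Correct: flip bit 1 of r = 001010101011010 to get c = 101010101011010.


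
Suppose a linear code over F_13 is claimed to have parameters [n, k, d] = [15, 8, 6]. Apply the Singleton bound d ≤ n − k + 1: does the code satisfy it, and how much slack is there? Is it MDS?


Singleton RHS = n − k + 1 = 8, slack = 2, bound satisfied, not MDS.

Singleton bound: d ≤ n − k + 1.
Here n = 15, k = 8, so n − k + 1 = 8.
Given d = 6, check d ≤ 8: YES.
Slack = (n − k + 1) − d = 2.
The code is NOT MDS (slack = 2 > 0).
Description: the claimed parameters are [15, 8, 6]_13; such a code would be non-MDS.


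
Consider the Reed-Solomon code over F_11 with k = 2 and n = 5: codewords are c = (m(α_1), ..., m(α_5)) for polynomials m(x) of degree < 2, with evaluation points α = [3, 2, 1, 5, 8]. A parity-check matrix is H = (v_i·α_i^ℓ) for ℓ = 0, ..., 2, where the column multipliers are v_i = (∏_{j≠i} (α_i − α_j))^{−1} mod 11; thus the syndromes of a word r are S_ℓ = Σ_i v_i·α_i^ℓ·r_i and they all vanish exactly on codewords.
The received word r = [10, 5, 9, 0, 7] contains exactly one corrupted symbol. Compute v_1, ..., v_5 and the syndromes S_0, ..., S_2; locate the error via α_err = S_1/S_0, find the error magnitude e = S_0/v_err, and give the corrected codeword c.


S = (3, 6, 1), error at position 2, error magnitude e = 1, c = [10, 4, 9, 0, 7].

Step 1: column multipliers v_i = (∏_{j≠i}(α_i − α_j))^{−1} mod 11.
  i = 1 (α = 3): (3−2)(3−1)(3−5)(3−8) = 1·2·(−2)·(−5) = 20 ≡ 9, so v_1 = 9^{−1} = 5 (mod 11).
  i = 2 (α = 2): (2−3)(2−1)(2−5)(2−8) = (−1)·1·(−3)·(−6) = −18 ≡ 4, so v_2 = 4^{−1} = 3 (mod 11).
  i = 3 (α = 1): (1−3)(1−2)(1−5)(1−8) = (−2)·(−1)·(−4)·(−7) = 56 ≡ 1, so v_3 = 1^{−1} = 1 (mod 11).
  i = 4 (α = 5): (5−3)(5−2)(5−1)(5−8) = 2·3·4·(−3) = −72 ≡ 5, so v_4 = 5^{−1} = 9 (mod 11).
  i = 5 (α = 8): (8−3)(8−2)(8−1)(8−5) = 5·6·7·3 = 630 ≡ 3, so v_5 = 3^{−1} = 4 (mod 11).
  v = [5, 3, 1, 9, 4].
Step 2: syndromes of r = [10, 5, 9, 0, 7] (all sums mod 11).
  S_0 = Σ v_i r_i = 5·10 + 3·5 + 1·9 + 9·0 + 4·7 = 102 ≡ 3.
  S_1 = Σ v_i α_i r_i = 5·3·10 + 3·2·5 + 1·1·9 + 9·5·0 + 4·8·7 = 413 ≡ 6.
  α_i^2 mod 11 = [9, 4, 1, 3, 9].
  S_2 = Σ v_i α_i^2 r_i = 5·9·10 + 3·4·5 + 1·1·9 + 9·3·0 + 4·9·7 = 771 ≡ 1.
  S = (3, 6, 1) ≠ 0, so r is not a codeword (an error is present).
Step 3: locate the error. For a single error e at position i, S_ℓ = v_i·e·α_i^ℓ, so α_err = S_1/S_0.
  S_0^{−1} = 3^{−1} = 4 (mod 11), so α_err = 6·4 = 24 ≡ 2 = α_2. Error position i = 2.
  Consistency check: S_2/S_1 = 1·2 = 2 ≡ 2 = α_err ✓ (single-error assumption holds).
Step 4: error magnitude e = S_0/v_2 = S_0·∏_{j≠2}(α_2 − α_j) = 3·4 = 12 ≡ 1 (mod 11).
Step 5: correct position 2: c_2 = r_2 − e = 5 − 1 ≡ 4 (mod 11). Hence c = [10, 4, 9, 0, 7].
  Check: interpolating c through the α_i gives m(x) = 3 + 6·x (degree < 2) with m(α_i) = c_i for every i, so c is indeed a codeword.


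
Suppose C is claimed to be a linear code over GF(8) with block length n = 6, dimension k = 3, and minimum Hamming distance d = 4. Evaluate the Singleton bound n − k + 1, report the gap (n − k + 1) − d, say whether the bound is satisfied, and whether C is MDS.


Singleton RHS = n − k + 1 = 4, slack = 0, bound satisfied, MDS.

Singleton bound: d ≤ n − k + 1.
Here n = 6, k = 3, so n − k + 1 = 4.
Given d = 4, check d ≤ 4: YES.
Slack = (n − k + 1) − d = 0.
The code is MDS (slack = 0).
Description: the claimed parameters are [6, 3, 4]_8; such a code would be MDS (meets Singleton bound).


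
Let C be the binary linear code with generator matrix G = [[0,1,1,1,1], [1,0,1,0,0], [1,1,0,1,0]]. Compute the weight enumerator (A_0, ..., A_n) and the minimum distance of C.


Weight distribution: A_0 = 1, A_1 = 1, A_2 = 1, A_3 = 3, A_4 = 2. Minimum distance d = 1.

Enumerate all 2^3 = 8 messages m ∈ F_2^3.
For each, compute codeword c = mG in F_2^5, then tally its weight.
  m = 000 → c = 00000, weight = 0.
  m = 100 → c = 01111, weight = 4.
  m = 010 → c = 10100, weight = 2.
  m = 110 → c = 11011, weight = 4.
  m = 001 → c = 11010, weight = 3.
  m = 101 → c = 10101, weight = 3.
  m = 011 → c = 01110, weight = 3.
  m = 111 → c = 00001, weight = 1.
Tally weights:
  weight 0: 1 codewords.
  weight 1: 1 codewords.
  weight 2: 1 codewords.
  weight 3: 3 codewords.
  weight 4: 2 codewords.
Minimum distance d = smallest w > 0 with A_w > 0 = 1.
Sanity: Σ A_w = 8 = 2^3 = 8 ✓.


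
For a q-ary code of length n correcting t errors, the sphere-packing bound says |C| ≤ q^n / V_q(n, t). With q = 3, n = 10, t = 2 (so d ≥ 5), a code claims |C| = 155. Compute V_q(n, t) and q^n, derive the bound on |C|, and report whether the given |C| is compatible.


V_q(n, t) = 201, q^n = 59049, Hamming bound = 293, |C| = 155 ≤ bound (satisfied).

Step 1: Compute V_q(n, t) = Σ_{j=0}^2 C(n, j) (q−1)^j.
  j = 0: C(10,0)·(2)^0 = 1·1 = 1.
  j = 1: C(10,1)·(2)^1 = 10·2 = 20.
  j = 2: C(10,2)·(2)^2 = 45·4 = 180.
  V_q(n, t) = 1 + 20 + 180 = 201.
Step 2: q^n = 3^10 = 59049.
Step 3: Hamming bound ⌊q^n / V_q(n,t)⌋ = ⌊59049/201⌋ = 293.
Step 4: Compare |C| = 155 to 293: satisfied.
The claimed |C| lies below the Hamming bound.


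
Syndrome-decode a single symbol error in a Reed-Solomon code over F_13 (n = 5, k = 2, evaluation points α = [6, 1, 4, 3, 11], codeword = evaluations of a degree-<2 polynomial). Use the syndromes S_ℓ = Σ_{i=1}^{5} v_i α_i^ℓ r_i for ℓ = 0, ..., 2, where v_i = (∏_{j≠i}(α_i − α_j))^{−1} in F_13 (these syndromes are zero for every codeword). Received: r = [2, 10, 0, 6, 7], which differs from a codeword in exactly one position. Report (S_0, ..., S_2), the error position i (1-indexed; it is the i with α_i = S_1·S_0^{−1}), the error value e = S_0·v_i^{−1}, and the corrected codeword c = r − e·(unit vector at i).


S = (5, 2, 6), error at position 4, error magnitude e = 7, c = [2, 10, 0, 12, 7].

Step 1: column multipliers v_i = (∏_{j≠i}(α_i − α_j))^{−1} mod 13.
  i = 1 (α = 6): (6−1)(6−4)(6−3)(6−11) = 5·2·3·(−5) = −150 ≡ 6, so v_1 = 6^{−1} = 11 (mod 13).
  i = 2 (α = 1): (1−6)(1−4)(1−3)(1−11) = (−5)·(−3)·(−2)·(−10) = 300 ≡ 1, so v_2 = 1^{−1} = 1 (mod 13).
  i = 3 (α = 4): (4−6)(4−1)(4−3)(4−11) = (−2)·3·1·(−7) = 42 ≡ 3, so v_3 = 3^{−1} = 9 (mod 13).
  i = 4 (α = 3): (3−6)(3−1)(3−4)(3−11) = (−3)·2·(−1)·(−8) = −48 ≡ 4, so v_4 = 4^{−1} = 10 (mod 13).
  i = 5 (α = 11): (11−6)(11−1)(11−4)(11−3) = 5·10·7·8 = 2800 ≡ 5, so v_5 = 5^{−1} = 8 (mod 13).
  v = [11, 1, 9, 10, 8].
Step 2: syndromes of r = [2, 10, 0, 6, 7] (all sums mod 13).
  S_0 = Σ v_i r_i = 11·2 + 1·10 + 9·0 + 10·6 + 8·7 = 148 ≡ 5.
  S_1 = Σ v_i α_i r_i = 11·6·2 + 1·1·10 + 9·4·0 + 10·3·6 + 8·11·7 = 938 ≡ 2.
  α_i^2 mod 13 = [10, 1, 3, 9, 4].
  S_2 = Σ v_i α_i^2 r_i = 11·10·2 + 1·1·10 + 9·3·0 + 10·9·6 + 8·4·7 = 994 ≡ 6.
  S = (5, 2, 6) ≠ 0, so r is not a codeword (an error is present).
Step 3: locate the error. For a single error e at position i, S_ℓ = v_i·e·α_i^ℓ, so α_err = S_1/S_0.
  S_0^{−1} = 5^{−1} = 8 (mod 13), so α_err = 2·8 = 16 ≡ 3 = α_4. Error position i = 4.
  Consistency check: S_2/S_1 = 6·7 = 42 ≡ 3 = α_err ✓ (single-error assumption holds).
Step 4: error magnitude e = S_0/v_4 = S_0·∏_{j≠4}(α_4 − α_j) = 5·4 = 20 ≡ 7 (mod 13).
Step 5: correct position 4: c_4 = r_4 − e = 6 − 7 ≡ 12 (mod 13). Hence c = [2, 10, 0, 12, 7].
  Check: interpolating c through the α_i gives m(x) = 9 + 1·x (degree < 2) with m(α_i) = c_i for every i, so c is indeed a codeword.


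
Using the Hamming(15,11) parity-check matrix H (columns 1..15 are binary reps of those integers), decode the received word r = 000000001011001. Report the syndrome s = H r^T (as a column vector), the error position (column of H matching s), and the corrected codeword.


s = (0, 0, 0, 1)^T, error position = 1, corrected codeword c = 100000001011001

Compute s = H r^T mod 2 one row at a time:
  s_1 = 0 + 1 + 0 + 1 + 1 + 0 + 0 + 1 = 4 ≡ 0 (mod 2).
  s_2 = 0 + 0 + 0 + 0 + 1 + 0 + 0 + 1 = 2 ≡ 0 (mod 2).
  s_3 = 0 + 0 + 0 + 0 + 0 + 1 + 0 + 1 = 2 ≡ 0 (mod 2).
  s_4 = 0 + 0 + 0 + 0 + 1 + 1 + 0 + 1 = 3 ≡ 1 (mod 2).
s = (0, 0, 0, 1)^T — this equals column 1 of H (binary 0001), so error is at position 1.
Correct: flip bit 1 of r = 000000001011001 to get c = 100000001011001.


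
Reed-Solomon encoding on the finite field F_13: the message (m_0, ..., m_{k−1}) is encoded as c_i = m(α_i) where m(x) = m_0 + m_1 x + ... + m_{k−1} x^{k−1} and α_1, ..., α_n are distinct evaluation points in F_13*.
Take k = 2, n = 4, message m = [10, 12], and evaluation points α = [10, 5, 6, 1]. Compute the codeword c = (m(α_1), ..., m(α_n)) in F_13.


c = [0, 5, 4, 9]

Message polynomial: m(x) = 10 + 12·x (mod 13).
For each evaluation point α_i, compute m(α_i) mod 13:
  α_1 = 10: Horner steps 12 → 0, so m(10) = 0.
  α_2 = 5: Horner steps 12 → 5, so m(5) = 5.
  α_3 = 6: Horner steps 12 → 4, so m(6) = 4.
  α_4 = 1: Horner steps 12 → 9, so m(1) = 9.
Codeword c = [0, 5, 4, 9] ∈ F_13^4.


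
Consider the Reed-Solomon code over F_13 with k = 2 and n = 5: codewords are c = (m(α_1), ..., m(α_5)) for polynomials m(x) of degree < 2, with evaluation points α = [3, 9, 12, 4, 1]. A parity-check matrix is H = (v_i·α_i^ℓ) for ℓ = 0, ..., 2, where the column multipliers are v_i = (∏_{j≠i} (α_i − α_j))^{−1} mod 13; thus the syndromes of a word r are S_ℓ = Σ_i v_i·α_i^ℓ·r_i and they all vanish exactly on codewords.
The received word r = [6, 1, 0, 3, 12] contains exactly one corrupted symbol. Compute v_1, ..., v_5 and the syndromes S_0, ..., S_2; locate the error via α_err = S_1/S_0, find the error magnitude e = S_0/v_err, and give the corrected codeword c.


S = (6, 7, 6), error at position 3, error magnitude e = 8, c = [6, 1, 5, 3, 12].

Step 1: column multipliers v_i = (∏_{j≠i}(α_i − α_j))^{−1} mod 13.
  i = 1 (α = 3): (3−9)(3−12)(3−4)(3−1) = (−6)·(−9)·(−1)·2 = −108 ≡ 9, so v_1 = 9^{−1} = 3 (mod 13).
  i = 2 (α = 9): (9−3)(9−12)(9−4)(9−1) = 6·(−3)·5·8 = −720 ≡ 8, so v_2 = 8^{−1} = 5 (mod 13).
  i = 3 (α = 12): (12−3)(12−9)(12−4)(12−1) = 9·3·8·11 = 2376 ≡ 10, so v_3 = 10^{−1} = 4 (mod 13).
  i = 4 (α = 4): (4−3)(4−9)(4−12)(4−1) = 1·(−5)·(−8)·3 = 120 ≡ 3, so v_4 = 3^{−1} = 9 (mod 13).
  i = 5 (α = 1): (1−3)(1−9)(1−12)(1−4) = (−2)·(−8)·(−11)·(−3) = 528 ≡ 8, so v_5 = 8^{−1} = 5 (mod 13).
  v = [3, 5, 4, 9, 5].
Step 2: syndromes of r = [6, 1, 0, 3, 12] (all sums mod 13).
  S_0 = Σ v_i r_i = 3·6 + 5·1 + 4·0 + 9·3 + 5·12 = 110 ≡ 6.
  S_1 = Σ v_i α_i r_i = 3·3·6 + 5·9·1 + 4·12·0 + 9·4·3 + 5·1·12 = 267 ≡ 7.
  α_i^2 mod 13 = [9, 3, 1, 3, 1].
  S_2 = Σ v_i α_i^2 r_i = 3·9·6 + 5·3·1 + 4·1·0 + 9·3·3 + 5·1·12 = 318 ≡ 6.
  S = (6, 7, 6) ≠ 0, so r is not a codeword (an error is present).
Step 3: locate the error. For a single error e at position i, S_ℓ = v_i·e·α_i^ℓ, so α_err = S_1/S_0.
  S_0^{−1} = 6^{−1} = 11 (mod 13), so α_err = 7·11 = 77 ≡ 12 = α_3. Error position i = 3.
  Consistency check: S_2/S_1 = 6·2 = 12 ≡ 12 = α_err ✓ (single-error assumption holds).
Step 4: error magnitude e = S_0/v_3 = S_0·∏_{j≠3}(α_3 − α_j) = 6·10 = 60 ≡ 8 (mod 13).
Step 5: correct position 3: c_3 = r_3 − e = 0 − 8 ≡ 5 (mod 13). Hence c = [6, 1, 5, 3, 12].
  Check: interpolating c through the α_i gives m(x) = 2 + 10·x (degree < 2) with m(α_i) = c_i for every i, so c is indeed a codeword.


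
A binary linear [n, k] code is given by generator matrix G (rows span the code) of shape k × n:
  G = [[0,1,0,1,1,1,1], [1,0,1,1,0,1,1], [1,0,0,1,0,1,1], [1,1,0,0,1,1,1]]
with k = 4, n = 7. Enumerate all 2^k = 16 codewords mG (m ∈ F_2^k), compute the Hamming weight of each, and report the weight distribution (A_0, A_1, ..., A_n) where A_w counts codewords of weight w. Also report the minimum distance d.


Weight distribution: A_0 = 1, A_1 = 1, A_2 = 2, A_3 = 4, A_4 = 3, A_5 = 3, A_6 = 2. Minimum distance d = 1.

Enumerate all 2^4 = 16 messages m ∈ F_2^4.
For each, compute codeword c = mG in F_2^7, then tally its weight.
  m = 0000 → c = 0000000, weight = 0.
  m = 1000 → c = 0101111, weight = 5.
  m = 0100 → c = 1011011, weight = 5.
  m = 1100 → c = 1110100, weight = 4.
  m = 0010 → c = 1001011, weight = 4.
  m = 1010 → c = 1100100, weight = 3.
  m = 0110 → c = 0010000, weight = 1.
  m = 1110 → c = 0111111, weight = 6.
  m = 0001 → c = 1100111, weight = 5.
  m = 1001 → c = 1001000, weight = 2.
  m = 0101 → c = 0111100, weight = 4.
  m = 1101 → c = 0010011, weight = 3.
  m = 0011 → c = 0101100, weight = 3.
  m = 1011 → c = 0000011, weight = 2.
  m = 0111 → c = 1110111, weight = 6.
  m = 1111 → c = 1011000, weight = 3.
Tally weights:
  weight 0: 1 codewords.
  weight 1: 1 codewords.
  weight 2: 2 codewords.
  weight 3: 4 codewords.
  weight 4: 3 codewords.
  weight 5: 3 codewords.
  weight 6: 2 codewords.
Minimum distance d = smallest w > 0 with A_w > 0 = 1.
Sanity: Σ A_w = 16 = 2^4 = 16 ✓.


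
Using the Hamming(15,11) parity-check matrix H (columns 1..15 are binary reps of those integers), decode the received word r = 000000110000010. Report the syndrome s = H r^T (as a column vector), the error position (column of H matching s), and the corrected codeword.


s = (0, 0, 0, 1)^T, error position = 1, corrected codeword c = 100000110000010

Compute s = H r^T mod 2 one row at a time:
  s_1 = 1 + 0 + 0 + 0 + 0 + 0 + 1 + 0 = 2 ≡ 0 (mod 2).
  s_2 = 0 + 0 + 0 + 1 + 0 + 0 + 1 + 0 = 2 ≡ 0 (mod 2).
  s_3 = 0 + 0 + 0 + 1 + 0 + 0 + 1 + 0 = 2 ≡ 0 (mod 2).
  s_4 = 0 + 0 + 0 + 1 + 0 + 0 + 0 + 0 = 1 ≡ 1 (mod 2).
s = (0, 0, 0, 1)^T — this equals column 1 of H (binary 0001), so error is at position 1.
Correct: flip bit 1 of r = 000000110000010 to get c = 100000110000010.


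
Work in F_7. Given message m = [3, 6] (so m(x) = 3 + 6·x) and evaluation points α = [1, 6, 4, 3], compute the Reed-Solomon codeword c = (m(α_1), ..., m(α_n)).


c = [2, 4, 6, 0]

Message polynomial: m(x) = 3 + 6·x (mod 7).
For each evaluation point α_i, compute m(α_i) mod 7:
  α_1 = 1: Horner steps 6 → 2, so m(1) = 2.
  α_2 = 6: Horner steps 6 → 4, so m(6) = 4.
  α_3 = 4: Horner steps 6 → 6, so m(4) = 6.
  α_4 = 3: Horner steps 6 → 0, so m(3) = 0.
Codeword c = [2, 4, 6, 0] ∈ F_7^4.


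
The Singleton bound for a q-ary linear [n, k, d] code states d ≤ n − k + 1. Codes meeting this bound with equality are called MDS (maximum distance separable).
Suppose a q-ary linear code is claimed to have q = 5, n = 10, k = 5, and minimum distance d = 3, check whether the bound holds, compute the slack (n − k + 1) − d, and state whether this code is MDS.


Singleton RHS = n − k + 1 = 6, slack = 3, bound satisfied, not MDS.

Singleton bound: d ≤ n − k + 1.
Here n = 10, k = 5, so n − k + 1 = 6.
Given d = 3, check d ≤ 6: YES.
Slack = (n − k + 1) − d = 3.
The code is NOT MDS (slack = 3 > 0).
Description: the claimed parameters are [10, 5, 3]_5; such a code would be non-MDS.


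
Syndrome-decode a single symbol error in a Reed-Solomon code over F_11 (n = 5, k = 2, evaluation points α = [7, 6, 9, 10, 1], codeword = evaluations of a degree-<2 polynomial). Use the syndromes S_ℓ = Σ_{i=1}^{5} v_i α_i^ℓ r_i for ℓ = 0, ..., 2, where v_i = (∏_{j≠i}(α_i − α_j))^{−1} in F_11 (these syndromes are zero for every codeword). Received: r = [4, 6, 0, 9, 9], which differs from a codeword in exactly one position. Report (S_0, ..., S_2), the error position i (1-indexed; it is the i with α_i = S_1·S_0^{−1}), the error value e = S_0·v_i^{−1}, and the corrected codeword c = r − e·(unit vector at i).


S = (1, 1, 1), error at position 5, error magnitude e = 4, c = [4, 6, 0, 9, 5].

Step 1: column multipliers v_i = (∏_{j≠i}(α_i − α_j))^{−1} mod 11.
  i = 1 (α = 7): (7−6)(7−9)(7−10)(7−1) = 1·(−2)·(−3)·6 = 36 ≡ 3, so v_1 = 3^{−1} = 4 (mod 11).
  i = 2 (α = 6): (6−7)(6−9)(6−10)(6−1) = (−1)·(−3)·(−4)·5 = −60 ≡ 6, so v_2 = 6^{−1} = 2 (mod 11).
  i = 3 (α = 9): (9−7)(9−6)(9−10)(9−1) = 2·3·(−1)·8 = −48 ≡ 7, so v_3 = 7^{−1} = 8 (mod 11).
  i = 4 (α = 10): (10−7)(10−6)(10−9)(10−1) = 3·4·1·9 = 108 ≡ 9, so v_4 = 9^{−1} = 5 (mod 11).
  i = 5 (α = 1): (1−7)(1−6)(1−9)(1−10) = (−6)·(−5)·(−8)·(−9) = 2160 ≡ 4, so v_5 = 4^{−1} = 3 (mod 11).
  v = [4, 2, 8, 5, 3].
Step 2: syndromes of r = [4, 6, 0, 9, 9] (all sums mod 11).
  S_0 = Σ v_i r_i = 4·4 + 2·6 + 8·0 + 5·9 + 3·9 = 100 ≡ 1.
  S_1 = Σ v_i α_i r_i = 4·7·4 + 2·6·6 + 8·9·0 + 5·10·9 + 3·1·9 = 661 ≡ 1.
  α_i^2 mod 11 = [5, 3, 4, 1, 1].
  S_2 = Σ v_i α_i^2 r_i = 4·5·4 + 2·3·6 + 8·4·0 + 5·1·9 + 3·1·9 = 188 ≡ 1.
  S = (1, 1, 1) ≠ 0, so r is not a codeword (an error is present).
Step 3: locate the error. For a single error e at position i, S_ℓ = v_i·e·α_i^ℓ, so α_err = S_1/S_0.
  S_0^{−1} = 1^{−1} = 1 (mod 11), so α_err = 1·1 = 1 ≡ 1 = α_5. Error position i = 5.
  Consistency check: S_2/S_1 = 1·1 = 1 ≡ 1 = α_err ✓ (single-error assumption holds).
Step 4: error magnitude e = S_0/v_5 = S_0·∏_{j≠5}(α_5 − α_j) = 1·4 = 4 ≡ 4 (mod 11).
Step 5: correct position 5: c_5 = r_5 − e = 9 − 4 ≡ 5 (mod 11). Hence c = [4, 6, 0, 9, 5].
  Check: interpolating c through the α_i gives m(x) = 7 + 9·x (degree < 2) with m(α_i) = c_i for every i, so c is indeed a codeword.


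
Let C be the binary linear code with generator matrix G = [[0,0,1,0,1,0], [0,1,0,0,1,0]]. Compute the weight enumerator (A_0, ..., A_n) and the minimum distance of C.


Weight distribution: A_0 = 1, A_2 = 3. Minimum distance d = 2.

Enumerate all 2^2 = 4 messages m ∈ F_2^2.
For each, compute codeword c = mG in F_2^6, then tally its weight.
  m = 00 → c = 000000, weight = 0.
  m = 10 → c = 001010, weight = 2.
  m = 01 → c = 010010, weight = 2.
  m = 11 → c = 011000, weight = 2.
Tally weights:
  weight 0: 1 codewords.
  weight 2: 3 codewords.
Minimum distance d = smallest w > 0 with A_w > 0 = 2.
Sanity: Σ A_w = 4 = 2^2 = 4 ✓.


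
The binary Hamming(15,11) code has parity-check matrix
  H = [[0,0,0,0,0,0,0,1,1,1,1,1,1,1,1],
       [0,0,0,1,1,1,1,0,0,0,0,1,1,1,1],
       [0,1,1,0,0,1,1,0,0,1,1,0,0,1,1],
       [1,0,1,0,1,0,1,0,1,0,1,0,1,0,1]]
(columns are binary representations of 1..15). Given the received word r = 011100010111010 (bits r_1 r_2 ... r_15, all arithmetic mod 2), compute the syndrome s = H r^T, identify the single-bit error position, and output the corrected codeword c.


s = (1, 1, 1, 0)^T, error position = 14, corrected codeword c = 011100010111000

Compute s = H r^T mod 2 one row at a time:
  s_1 = 1 + 0 + 1 + 1 + 1 + 0 + 1 + 0 = 5 ≡ 1 (mod 2).
  s_2 = 1 + 0 + 0 + 0 + 1 + 0 + 1 + 0 = 3 ≡ 1 (mod 2).
  s_3 = 1 + 1 + 0 + 0 + 1 + 1 + 1 + 0 = 5 ≡ 1 (mod 2).
  s_4 = 0 + 1 + 0 + 0 + 0 + 1 + 0 + 0 = 2 ≡ 0 (mod 2).
s = (1, 1, 1, 0)^T — this equals column 14 of H (binary 1110), so error is at position 14.
Correct: flip bit 14 of r = 011100010111010 to get c = 011100010111000.


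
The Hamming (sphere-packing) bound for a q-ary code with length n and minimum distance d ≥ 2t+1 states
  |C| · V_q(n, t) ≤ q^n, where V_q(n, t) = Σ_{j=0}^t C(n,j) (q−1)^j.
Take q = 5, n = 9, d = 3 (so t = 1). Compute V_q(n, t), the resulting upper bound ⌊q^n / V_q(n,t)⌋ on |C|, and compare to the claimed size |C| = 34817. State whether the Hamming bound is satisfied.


V_q(n, t) = 37, q^n = 1953125, Hamming bound = 52787, |C| = 34817 ≤ bound (satisfied).

Step 1: Compute V_q(n, t) = Σ_{j=0}^1 C(n, j) (q−1)^j.
  j = 0: C(9,0)·(4)^0 = 1·1 = 1.
  j = 1: C(9,1)·(4)^1 = 9·4 = 36.
  V_q(n, t) = 1 + 36 = 37.
Step 2: q^n = 5^9 = 1953125.
Step 3: Hamming bound ⌊q^n / V_q(n,t)⌋ = ⌊1953125/37⌋ = 52787.
Step 4: Compare |C| = 34817 to 52787: satisfied.
The claimed |C| lies below the Hamming bound.


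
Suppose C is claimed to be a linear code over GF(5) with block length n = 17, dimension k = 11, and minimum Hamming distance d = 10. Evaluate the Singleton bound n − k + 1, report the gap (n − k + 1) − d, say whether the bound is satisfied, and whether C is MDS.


Singleton RHS = n − k + 1 = 7, slack = -3, bound violated (no such code; not MDS).

Singleton bound: d ≤ n − k + 1.
Here n = 17, k = 11, so n − k + 1 = 7.
Given d = 10, check d ≤ 7: NO.
Slack = (n − k + 1) − d = -3.
The slack is negative: d = 10 exceeds n − k + 1 = 7 by 3, so the Singleton bound is violated and no linear [17, 11, 10]_5 code can exist. In particular it is not MDS (MDS requires d = n − k + 1 exactly).
Description: the claimed parameters are [17, 11, 10]_5; such a code would be impossible (violates the Singleton bound).


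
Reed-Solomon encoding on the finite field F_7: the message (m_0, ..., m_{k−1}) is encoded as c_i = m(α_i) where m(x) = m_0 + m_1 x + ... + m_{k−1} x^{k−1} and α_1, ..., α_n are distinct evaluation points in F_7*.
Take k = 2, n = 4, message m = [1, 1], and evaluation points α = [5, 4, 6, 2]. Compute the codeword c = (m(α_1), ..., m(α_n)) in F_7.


c = [6, 5, 0, 3]

Message polynomial: m(x) = 1 + 1·x (mod 7).
For each evaluation point α_i, compute m(α_i) mod 7:
  α_1 = 5: Horner steps 1 → 6, so m(5) = 6.
  α_2 = 4: Horner steps 1 → 5, so m(4) = 5.
  α_3 = 6: Horner steps 1 → 0, so m(6) = 0.
  α_4 = 2: Horner steps 1 → 3, so m(2) = 3.
Codeword c = [6, 5, 0, 3] ∈ F_7^4.


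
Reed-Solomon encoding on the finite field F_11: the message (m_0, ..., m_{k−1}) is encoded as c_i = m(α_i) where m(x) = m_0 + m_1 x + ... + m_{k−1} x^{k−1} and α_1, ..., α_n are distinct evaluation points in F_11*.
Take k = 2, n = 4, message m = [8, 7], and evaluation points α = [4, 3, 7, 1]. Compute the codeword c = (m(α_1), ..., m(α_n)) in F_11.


c = [3, 7, 2, 4]

Message polynomial: m(x) = 8 + 7·x (mod 11).
For each evaluation point α_i, compute m(α_i) mod 11:
  α_1 = 4: Horner steps 7 → 3, so m(4) = 3.
  α_2 = 3: Horner steps 7 → 7, so m(3) = 7.
  α_3 = 7: Horner steps 7 → 2, so m(7) = 2.
  α_4 = 1: Horner steps 7 → 4, so m(1) = 4.
Codeword c = [3, 7, 2, 4] ∈ F_11^4.


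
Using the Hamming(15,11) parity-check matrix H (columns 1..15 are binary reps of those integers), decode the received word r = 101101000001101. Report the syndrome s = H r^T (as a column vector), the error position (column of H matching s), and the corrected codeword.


s = (1, 1, 1, 0)^T, error position = 14, corrected codeword c = 101101000001111

Compute s = H r^T mod 2 one row at a time:
  s_1 = 0 + 0 + 0 + 0 + 1 + 1 + 0 + 1 = 3 ≡ 1 (mod 2).
  s_2 = 1 + 0 + 1 + 0 + 1 + 1 + 0 + 1 = 5 ≡ 1 (mod 2).
  s_3 = 0 + 1 + 1 + 0 + 0 + 0 + 0 + 1 = 3 ≡ 1 (mod 2).
  s_4 = 1 + 1 + 0 + 0 + 0 + 0 + 1 + 1 = 4 ≡ 0 (mod 2).
s = (1, 1, 1, 0)^T — this equals column 14 of H (binary 1110), so error is at position 14.
Correct: flip bit 14 of r = 101101000001101 to get c = 101101000001111.


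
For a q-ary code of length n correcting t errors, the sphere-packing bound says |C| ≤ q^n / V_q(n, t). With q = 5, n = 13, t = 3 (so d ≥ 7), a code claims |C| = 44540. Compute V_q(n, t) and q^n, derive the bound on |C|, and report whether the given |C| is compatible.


V_q(n, t) = 19605, q^n = 1220703125, Hamming bound = 62264, |C| = 44540 ≤ bound (satisfied).

Step 1: Compute V_q(n, t) = Σ_{j=0}^3 C(n, j) (q−1)^j.
  j = 0: C(13,0)·(4)^0 = 1·1 = 1.
  j = 1: C(13,1)·(4)^1 = 13·4 = 52.
  j = 2: C(13,2)·(4)^2 = 78·16 = 1248.
  j = 3: C(13,3)·(4)^3 = 286·64 = 18304.
  V_q(n, t) = 1 + 52 + 1248 + 18304 = 19605.
Step 2: q^n = 5^13 = 1220703125.
Step 3: Hamming bound ⌊q^n / V_q(n,t)⌋ = ⌊1220703125/19605⌋ = 62264.
Step 4: Compare |C| = 44540 to 62264: satisfied.
The claimed |C| lies below the Hamming bound.


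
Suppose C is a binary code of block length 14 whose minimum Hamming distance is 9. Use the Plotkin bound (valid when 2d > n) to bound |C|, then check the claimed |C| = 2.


Plotkin bound M ≤ 4; given |C| = 2 ≤ bound (satisfied).

Check applicability: 2d = 18, n = 14.
2d − n = 4 > 0, so Plotkin applies.
Compute d/(2d−n) = 9/4 ≈ 2.2500.
⌊d/(2d−n)⌋ = 2.
Plotkin bound: M ≤ 2·2 = 4.
Given |C| = 2, check: satisfied.
This |C| is below the Plotkin bound.


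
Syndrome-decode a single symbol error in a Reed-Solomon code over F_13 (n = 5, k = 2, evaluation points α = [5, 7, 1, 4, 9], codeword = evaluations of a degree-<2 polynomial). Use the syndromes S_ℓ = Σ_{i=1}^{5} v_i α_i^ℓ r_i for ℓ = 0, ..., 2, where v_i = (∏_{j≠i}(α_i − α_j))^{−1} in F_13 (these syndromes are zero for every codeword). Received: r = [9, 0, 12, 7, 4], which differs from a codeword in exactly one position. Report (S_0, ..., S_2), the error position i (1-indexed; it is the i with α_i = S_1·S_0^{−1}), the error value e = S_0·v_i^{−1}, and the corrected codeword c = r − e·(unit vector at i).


S = (6, 6, 6), error at position 3, error magnitude e = 11, c = [9, 0, 1, 7, 4].

Step 1: column multipliers v_i = (∏_{j≠i}(α_i − α_j))^{−1} mod 13.
  i = 1 (α = 5): (5−7)(5−1)(5−4)(5−9) = (−2)·4·1·(−4) = 32 ≡ 6, so v_1 = 6^{−1} = 11 (mod 13).
  i = 2 (α = 7): (7−5)(7−1)(7−4)(7−9) = 2·6·3·(−2) = −72 ≡ 6, so v_2 = 6^{−1} = 11 (mod 13).
  i = 3 (α = 1): (1−5)(1−7)(1−4)(1−9) = (−4)·(−6)·(−3)·(−8) = 576 ≡ 4, so v_3 = 4^{−1} = 10 (mod 13).
  i = 4 (α = 4): (4−5)(4−7)(4−1)(4−9) = (−1)·(−3)·3·(−5) = −45 ≡ 7, so v_4 = 7^{−1} = 2 (mod 13).
  i = 5 (α = 9): (9−5)(9−7)(9−1)(9−4) = 4·2·8·5 = 320 ≡ 8, so v_5 = 8^{−1} = 5 (mod 13).
  v = [11, 11, 10, 2, 5].
Step 2: syndromes of r = [9, 0, 12, 7, 4] (all sums mod 13).
  S_0 = Σ v_i r_i = 11·9 + 11·0 + 10·12 + 2·7 + 5·4 = 253 ≡ 6.
  S_1 = Σ v_i α_i r_i = 11·5·9 + 11·7·0 + 10·1·12 + 2·4·7 + 5·9·4 = 851 ≡ 6.
  α_i^2 mod 13 = [12, 10, 1, 3, 3].
  S_2 = Σ v_i α_i^2 r_i = 11·12·9 + 11·10·0 + 10·1·12 + 2·3·7 + 5·3·4 = 1410 ≡ 6.
  S = (6, 6, 6) ≠ 0, so r is not a codeword (an error is present).
Step 3: locate the error. For a single error e at position i, S_ℓ = v_i·e·α_i^ℓ, so α_err = S_1/S_0.
  S_0^{−1} = 6^{−1} = 11 (mod 13), so α_err = 6·11 = 66 ≡ 1 = α_3. Error position i = 3.
  Consistency check: S_2/S_1 = 6·11 = 66 ≡ 1 = α_err ✓ (single-error assumption holds).
Step 4: error magnitude e = S_0/v_3 = S_0·∏_{j≠3}(α_3 − α_j) = 6·4 = 24 ≡ 11 (mod 13).
Step 5: correct position 3: c_3 = r_3 − e = 12 − 11 ≡ 1 (mod 13). Hence c = [9, 0, 1, 7, 4].
  Check: interpolating c through the α_i gives m(x) = 12 + 2·x (degree < 2) with m(α_i) = c_i for every i, so c is indeed a codeword.


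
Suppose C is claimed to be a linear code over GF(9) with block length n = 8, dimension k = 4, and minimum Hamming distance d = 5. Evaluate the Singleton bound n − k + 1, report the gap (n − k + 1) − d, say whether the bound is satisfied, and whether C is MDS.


Singleton RHS = n − k + 1 = 5, slack = 0, bound satisfied, MDS.

Singleton bound: d ≤ n − k + 1.
Here n = 8, k = 4, so n − k + 1 = 5.
Given d = 5, check d ≤ 5: YES.
Slack = (n − k + 1) − d = 0.
The code is MDS (slack = 0).
Description: the claimed parameters are [8, 4, 5]_9; such a code would be MDS (meets Singleton bound).


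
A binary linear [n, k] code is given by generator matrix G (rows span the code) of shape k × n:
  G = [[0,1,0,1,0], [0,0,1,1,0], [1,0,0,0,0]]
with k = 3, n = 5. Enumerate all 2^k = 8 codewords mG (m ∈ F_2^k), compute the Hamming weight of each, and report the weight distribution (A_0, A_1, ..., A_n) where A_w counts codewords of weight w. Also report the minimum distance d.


Weight distribution: A_0 = 1, A_1 = 1, A_2 = 3, A_3 = 3. Minimum distance d = 1.

Enumerate all 2^3 = 8 messages m ∈ F_2^3.
For each, compute codeword c = mG in F_2^5, then tally its weight.
  m = 000 → c = 00000, weight = 0.
  m = 100 → c = 01010, weight = 2.
  m = 010 → c = 00110, weight = 2.
  m = 110 → c = 01100, weight = 2.
  m = 001 → c = 10000, weight = 1.
  m = 101 → c = 11010, weight = 3.
  m = 011 → c = 10110, weight = 3.
  m = 111 → c = 11100, weight = 3.
Tally weights:
  weight 0: 1 codewords.
  weight 1: 1 codewords.
  weight 2: 3 codewords.
  weight 3: 3 codewords.
Minimum distance d = smallest w > 0 with A_w > 0 = 1.
Sanity: Σ A_w = 8 = 2^3 = 8 ✓.


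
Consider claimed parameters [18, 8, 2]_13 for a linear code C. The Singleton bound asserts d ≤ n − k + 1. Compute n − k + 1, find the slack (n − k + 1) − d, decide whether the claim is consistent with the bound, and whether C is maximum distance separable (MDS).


Singleton RHS = n − k + 1 = 11, slack = 9, bound satisfied, not MDS.

Singleton bound: d ≤ n − k + 1.
Here n = 18, k = 8, so n − k + 1 = 11.
Given d = 2, check d ≤ 11: YES.
Slack = (n − k + 1) − d = 9.
The code is NOT MDS (slack = 9 > 0).
Description: the claimed parameters are [18, 8, 2]_13; such a code would be non-MDS.


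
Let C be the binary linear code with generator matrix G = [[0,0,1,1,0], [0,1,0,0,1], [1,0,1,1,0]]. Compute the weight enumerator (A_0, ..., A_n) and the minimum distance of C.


Weight distribution: A_0 = 1, A_1 = 1, A_2 = 2, A_3 = 2, A_4 = 1, A_5 = 1. Minimum distance d = 1.

Enumerate all 2^3 = 8 messages m ∈ F_2^3.
For each, compute codeword c = mG in F_2^5, then tally its weight.
  m = 000 → c = 00000, weight = 0.
  m = 100 → c = 00110, weight = 2.
  m = 010 → c = 01001, weight = 2.
  m = 110 → c = 01111, weight = 4.
  m = 001 → c = 10110, weight = 3.
  m = 101 → c = 10000, weight = 1.
  m = 011 → c = 11111, weight = 5.
  m = 111 → c = 11001, weight = 3.
Tally weights:
  weight 0: 1 codewords.
  weight 1: 1 codewords.
  weight 2: 2 codewords.
  weight 3: 2 codewords.
  weight 4: 1 codewords.
  weight 5: 1 codewords.
Minimum distance d = smallest w > 0 with A_w > 0 = 1.
Sanity: Σ A_w = 8 = 2^3 = 8 ✓.


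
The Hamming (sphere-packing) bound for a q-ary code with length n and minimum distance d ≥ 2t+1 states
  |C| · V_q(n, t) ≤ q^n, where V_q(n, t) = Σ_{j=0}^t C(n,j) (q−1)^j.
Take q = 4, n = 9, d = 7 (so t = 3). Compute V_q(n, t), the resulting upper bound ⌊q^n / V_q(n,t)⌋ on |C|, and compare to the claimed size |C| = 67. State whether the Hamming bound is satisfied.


V_q(n, t) = 2620, q^n = 262144, Hamming bound = 100, |C| = 67 ≤ bound (satisfied).

Step 1: Compute V_q(n, t) = Σ_{j=0}^3 C(n, j) (q−1)^j.
  j = 0: C(9,0)·(3)^0 = 1·1 = 1.
  j = 1: C(9,1)·(3)^1 = 9·3 = 27.
  j = 2: C(9,2)·(3)^2 = 36·9 = 324.
  j = 3: C(9,3)·(3)^3 = 84·27 = 2268.
  V_q(n, t) = 1 + 27 + 324 + 2268 = 2620.
Step 2: q^n = 4^9 = 262144.
Step 3: Hamming bound ⌊q^n / V_q(n,t)⌋ = ⌊262144/2620⌋ = 100.
Step 4: Compare |C| = 67 to 100: satisfied.
The claimed |C| lies below the Hamming bound.


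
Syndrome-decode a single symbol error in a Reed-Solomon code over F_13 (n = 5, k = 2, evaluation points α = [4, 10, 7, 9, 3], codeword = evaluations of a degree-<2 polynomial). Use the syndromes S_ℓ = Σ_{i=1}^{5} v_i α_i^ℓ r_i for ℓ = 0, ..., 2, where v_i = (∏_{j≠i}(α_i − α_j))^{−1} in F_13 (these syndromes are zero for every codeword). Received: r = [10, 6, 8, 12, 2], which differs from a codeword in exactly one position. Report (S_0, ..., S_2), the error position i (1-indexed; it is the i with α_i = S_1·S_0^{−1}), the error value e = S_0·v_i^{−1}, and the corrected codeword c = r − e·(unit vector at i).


S = (8, 7, 11), error at position 4, error magnitude e = 1, c = [10, 6, 8, 11, 2].

Step 1: column multipliers v_i = (∏_{j≠i}(α_i − α_j))^{−1} mod 13.
  i = 1 (α = 4): (4−10)(4−7)(4−9)(4−3) = (−6)·(−3)·(−5)·1 = −90 ≡ 1, so v_1 = 1^{−1} = 1 (mod 13).
  i = 2 (α = 10): (10−4)(10−7)(10−9)(10−3) = 6·3·1·7 = 126 ≡ 9, so v_2 = 9^{−1} = 3 (mod 13).
  i = 3 (α = 7): (7−4)(7−10)(7−9)(7−3) = 3·(−3)·(−2)·4 = 72 ≡ 7, so v_3 = 7^{−1} = 2 (mod 13).
  i = 4 (α = 9): (9−4)(9−10)(9−7)(9−3) = 5·(−1)·2·6 = −60 ≡ 5, so v_4 = 5^{−1} = 8 (mod 13).
  i = 5 (α = 3): (3−4)(3−10)(3−7)(3−9) = (−1)·(−7)·(−4)·(−6) = 168 ≡ 12, so v_5 = 12^{−1} = 12 (mod 13).
  v = [1, 3, 2, 8, 12].
Step 2: syndromes of r = [10, 6, 8, 12, 2] (all sums mod 13).
  S_0 = Σ v_i r_i = 1·10 + 3·6 + 2·8 + 8·12 + 12·2 = 164 ≡ 8.
  S_1 = Σ v_i α_i r_i = 1·4·10 + 3·10·6 + 2·7·8 + 8·9·12 + 12·3·2 = 1268 ≡ 7.
  α_i^2 mod 13 = [3, 9, 10, 3, 9].
  S_2 = Σ v_i α_i^2 r_i = 1·3·10 + 3·9·6 + 2·10·8 + 8·3·12 + 12·9·2 = 856 ≡ 11.
  S = (8, 7, 11) ≠ 0, so r is not a codeword (an error is present).
Step 3: locate the error. For a single error e at position i, S_ℓ = v_i·e·α_i^ℓ, so α_err = S_1/S_0.
  S_0^{−1} = 8^{−1} = 5 (mod 13), so α_err = 7·5 = 35 ≡ 9 = α_4. Error position i = 4.
  Consistency check: S_2/S_1 = 11·2 = 22 ≡ 9 = α_err ✓ (single-error assumption holds).
Step 4: error magnitude e = S_0/v_4 = S_0·∏_{j≠4}(α_4 − α_j) = 8·5 = 40 ≡ 1 (mod 13).
Step 5: correct position 4: c_4 = r_4 − e = 12 − 1 ≡ 11 (mod 13). Hence c = [10, 6, 8, 11, 2].
  Check: interpolating c through the α_i gives m(x) = 4 + 8·x (degree < 2) with m(α_i) = c_i for every i, so c is indeed a codeword.


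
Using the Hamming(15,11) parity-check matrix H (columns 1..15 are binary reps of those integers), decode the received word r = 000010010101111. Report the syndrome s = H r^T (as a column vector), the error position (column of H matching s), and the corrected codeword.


s = (0, 1, 1, 1)^T, error position = 7, corrected codeword c = 000010110101111

Compute s = H r^T mod 2 one row at a time:
  s_1 = 1 + 0 + 1 + 0 + 1 + 1 + 1 + 1 = 6 ≡ 0 (mod 2).
  s_2 = 0 + 1 + 0 + 0 + 1 + 1 + 1 + 1 = 5 ≡ 1 (mod 2).
  s_3 = 0 + 0 + 0 + 0 + 1 + 0 + 1 + 1 = 3 ≡ 1 (mod 2).
  s_4 = 0 + 0 + 1 + 0 + 0 + 0 + 1 + 1 = 3 ≡ 1 (mod 2).
s = (0, 1, 1, 1)^T — this equals column 7 of H (binary 0111), so error is at position 7.
Correct: flip bit 7 of r = 000010010101111 to get c = 000010110101111.


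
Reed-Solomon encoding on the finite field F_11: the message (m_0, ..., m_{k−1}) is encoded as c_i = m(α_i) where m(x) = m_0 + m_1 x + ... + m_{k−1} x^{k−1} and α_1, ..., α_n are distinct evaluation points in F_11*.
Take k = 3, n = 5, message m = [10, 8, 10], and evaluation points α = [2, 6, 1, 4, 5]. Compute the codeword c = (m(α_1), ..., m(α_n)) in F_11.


c = [0, 0, 6, 4, 3]

Message polynomial: m(x) = 10 + 8·x + 10·x^2 (mod 11).
For each evaluation point α_i, compute m(α_i) mod 11:
  α_1 = 2: Horner steps 10 → 6 → 0, so m(2) = 0.
  α_2 = 6: Horner steps 10 → 2 → 0, so m(6) = 0.
  α_3 = 1: Horner steps 10 → 7 → 6, so m(1) = 6.
  α_4 = 4: Horner steps 10 → 4 → 4, so m(4) = 4.
  α_5 = 5: Horner steps 10 → 3 → 3, so m(5) = 3.
Codeword c = [0, 0, 6, 4, 3] ∈ F_11^5.


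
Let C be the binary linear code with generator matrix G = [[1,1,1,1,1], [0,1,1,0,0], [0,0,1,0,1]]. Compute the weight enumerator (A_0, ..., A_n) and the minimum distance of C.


Weight distribution: A_0 = 1, A_2 = 3, A_3 = 3, A_5 = 1. Minimum distance d = 2.

Enumerate all 2^3 = 8 messages m ∈ F_2^3.
For each, compute codeword c = mG in F_2^5, then tally its weight.
  m = 000 → c = 00000, weight = 0.
  m = 100 → c = 11111, weight = 5.
  m = 010 → c = 01100, weight = 2.
  m = 110 → c = 10011, weight = 3.
  m = 001 → c = 00101, weight = 2.
  m = 101 → c = 11010, weight = 3.
  m = 011 → c = 01001, weight = 2.
  m = 111 → c = 10110, weight = 3.
Tally weights:
  weight 0: 1 codewords.
  weight 2: 3 codewords.
  weight 3: 3 codewords.
  weight 5: 1 codewords.
Minimum distance d = smallest w > 0 with A_w > 0 = 2.
Sanity: Σ A_w = 8 = 2^3 = 8 ✓.


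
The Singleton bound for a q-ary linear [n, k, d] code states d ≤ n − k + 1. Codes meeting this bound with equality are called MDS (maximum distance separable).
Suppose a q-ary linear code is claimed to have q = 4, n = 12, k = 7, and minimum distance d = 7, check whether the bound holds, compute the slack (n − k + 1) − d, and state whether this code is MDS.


Singleton RHS = n − k + 1 = 6, slack = -1, bound violated (no such code; not MDS).

Singleton bound: d ≤ n − k + 1.
Here n = 12, k = 7, so n − k + 1 = 6.
Given d = 7, check d ≤ 6: NO.
Slack = (n − k + 1) − d = -1.
The slack is negative: d = 7 exceeds n − k + 1 = 6 by 1, so the Singleton bound is violated and no linear [12, 7, 7]_4 code can exist. In particular it is not MDS (MDS requires d = n − k + 1 exactly).
Description: the claimed parameters are [12, 7, 7]_4; such a code would be impossible (violates the Singleton bound).


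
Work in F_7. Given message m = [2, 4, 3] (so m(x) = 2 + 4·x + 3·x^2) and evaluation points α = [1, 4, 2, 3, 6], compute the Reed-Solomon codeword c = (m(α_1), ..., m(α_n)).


c = [2, 3, 1, 6, 1]

Message polynomial: m(x) = 2 + 4·x + 3·x^2 (mod 7).
For each evaluation point α_i, compute m(α_i) mod 7:
  α_1 = 1: Horner steps 3 → 0 → 2, so m(1) = 2.
  α_2 = 4: Horner steps 3 → 2 → 3, so m(4) = 3.
  α_3 = 2: Horner steps 3 → 3 → 1, so m(2) = 1.
  α_4 = 3: Horner steps 3 → 6 → 6, so m(3) = 6.
  α_5 = 6: Horner steps 3 → 1 → 1, so m(6) = 1.
Codeword c = [2, 3, 1, 6, 1] ∈ F_7^5.


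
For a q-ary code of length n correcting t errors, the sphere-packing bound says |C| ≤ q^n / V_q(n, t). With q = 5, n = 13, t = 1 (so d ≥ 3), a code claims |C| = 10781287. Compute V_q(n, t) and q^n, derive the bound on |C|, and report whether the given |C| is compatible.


V_q(n, t) = 53, q^n = 1220703125, Hamming bound = 23032134, |C| = 10781287 ≤ bound (satisfied).

Step 1: Compute V_q(n, t) = Σ_{j=0}^1 C(n, j) (q−1)^j.
  j = 0: C(13,0)·(4)^0 = 1·1 = 1.
  j = 1: C(13,1)·(4)^1 = 13·4 = 52.
  V_q(n, t) = 1 + 52 = 53.
Step 2: q^n = 5^13 = 1220703125.
Step 3: Hamming bound ⌊q^n / V_q(n,t)⌋ = ⌊1220703125/53⌋ = 23032134.
Step 4: Compare |C| = 10781287 to 23032134: satisfied.
The claimed |C| lies below the Hamming bound.


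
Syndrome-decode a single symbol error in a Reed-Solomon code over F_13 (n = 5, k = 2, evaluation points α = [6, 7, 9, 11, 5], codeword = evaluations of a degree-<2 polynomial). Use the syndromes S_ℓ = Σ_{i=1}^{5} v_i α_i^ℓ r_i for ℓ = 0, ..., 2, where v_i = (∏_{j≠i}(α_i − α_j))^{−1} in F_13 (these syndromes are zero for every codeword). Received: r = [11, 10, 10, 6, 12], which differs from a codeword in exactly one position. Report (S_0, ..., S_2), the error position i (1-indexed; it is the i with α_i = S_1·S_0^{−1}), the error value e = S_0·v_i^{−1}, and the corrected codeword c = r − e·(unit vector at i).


S = (7, 11, 8), error at position 3, error magnitude e = 2, c = [11, 10, 8, 6, 12].

Step 1: column multipliers v_i = (∏_{j≠i}(α_i − α_j))^{−1} mod 13.
  i = 1 (α = 6): (6−7)(6−9)(6−11)(6−5) = (−1)·(−3)·(−5)·1 = −15 ≡ 11, so v_1 = 11^{−1} = 6 (mod 13).
  i = 2 (α = 7): (7−6)(7−9)(7−11)(7−5) = 1·(−2)·(−4)·2 = 16 ≡ 3, so v_2 = 3^{−1} = 9 (mod 13).
  i = 3 (α = 9): (9−6)(9−7)(9−11)(9−5) = 3·2·(−2)·4 = −48 ≡ 4, so v_3 = 4^{−1} = 10 (mod 13).
  i = 4 (α = 11): (11−6)(11−7)(11−9)(11−5) = 5·4·2·6 = 240 ≡ 6, so v_4 = 6^{−1} = 11 (mod 13).
  i = 5 (α = 5): (5−6)(5−7)(5−9)(5−11) = (−1)·(−2)·(−4)·(−6) = 48 ≡ 9, so v_5 = 9^{−1} = 3 (mod 13).
  v = [6, 9, 10, 11, 3].
Step 2: syndromes of r = [11, 10, 10, 6, 12] (all sums mod 13).
  S_0 = Σ v_i r_i = 6·11 + 9·10 + 10·10 + 11·6 + 3·12 = 358 ≡ 7.
  S_1 = Σ v_i α_i r_i = 6·6·11 + 9·7·10 + 10·9·10 + 11·11·6 + 3·5·12 = 2832 ≡ 11.
  α_i^2 mod 13 = [10, 10, 3, 4, 12].
  S_2 = Σ v_i α_i^2 r_i = 6·10·11 + 9·10·10 + 10·3·10 + 11·4·6 + 3·12·12 = 2556 ≡ 8.
  S = (7, 11, 8) ≠ 0, so r is not a codeword (an error is present).
Step 3: locate the error. For a single error e at position i, S_ℓ = v_i·e·α_i^ℓ, so α_err = S_1/S_0.
  S_0^{−1} = 7^{−1} = 2 (mod 13), so α_err = 11·2 = 22 ≡ 9 = α_3. Error position i = 3.
  Consistency check: S_2/S_1 = 8·6 = 48 ≡ 9 = α_err ✓ (single-error assumption holds).
Step 4: error magnitude e = S_0/v_3 = S_0·∏_{j≠3}(α_3 − α_j) = 7·4 = 28 ≡ 2 (mod 13).
Step 5: correct position 3: c_3 = r_3 − e = 10 − 2 ≡ 8 (mod 13). Hence c = [11, 10, 8, 6, 12].
  Check: interpolating c through the α_i gives m(x) = 4 + 12·x (degree < 2) with m(α_i) = c_i for every i, so c is indeed a codeword.
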